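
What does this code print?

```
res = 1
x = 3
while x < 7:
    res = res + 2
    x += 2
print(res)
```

x=3: res = 1+2 = 3
x=5: res = 3+2 = 5

5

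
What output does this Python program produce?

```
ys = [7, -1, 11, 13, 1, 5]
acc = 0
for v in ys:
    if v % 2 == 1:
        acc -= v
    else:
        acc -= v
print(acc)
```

v=7: odd, acc = 0-7 = -7
v=-1: odd, acc = (-7)-(-1) = -6
v=11: odd, acc = (-6)-11 = -17
v=13: odd, acc = (-17)-13 = -30
v=1: odd, acc = (-30)-1 = -31
v=5: odd, acc = (-31)-5 = -36

-36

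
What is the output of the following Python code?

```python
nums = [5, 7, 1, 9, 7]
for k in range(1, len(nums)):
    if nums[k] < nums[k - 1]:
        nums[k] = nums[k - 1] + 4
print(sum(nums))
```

k=1: 7>=5, unchanged → [5, 7, 1, 9, 7]
k=2: 1<7, nums[2] = 7+4 = 11 → [5, 7, 11, 9, 7]
k=3: 9<11, nums[3] = 11+4 = 15 → [5, 7, 11, 15, 7]
k=4: 7<15, nums[4] = 15+4 = 19 → [5, 7, 11, 15, 19]
sum = 57

57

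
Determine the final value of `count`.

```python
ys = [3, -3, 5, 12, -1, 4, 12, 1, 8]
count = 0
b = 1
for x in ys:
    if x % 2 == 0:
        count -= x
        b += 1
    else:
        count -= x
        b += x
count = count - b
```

x=3: not even, count = 0-3 = -3; b=4
x=-3: not even, count = (-3)-(-3) = 0; b=1
x=5: not even, count = 0-5 = -5; b=6
x=12: even, count = (-5)-12 = -17; b=7
x=-1: not even, count = (-17)-(-1) = -16; b=6
x=4: even, count = (-16)-4 = -20; b=7
x=12: even, count = (-20)-12 = -32; b=8
x=1: not even, count = (-32)-1 = -33; b=9
x=8: even, count = (-33)-8 = -41; b=10
count-b = (-41)-10 = -51

-51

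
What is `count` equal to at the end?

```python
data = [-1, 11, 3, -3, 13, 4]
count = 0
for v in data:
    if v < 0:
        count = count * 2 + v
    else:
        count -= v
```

-50

v=-1: <0, count = 0*2+(-1) = -1
v=11: not <0, count = (-1)-11 = -12
v=3: not <0, count = (-12)-3 = -15
v=-3: <0, count = (-15)*2+(-3) = -33
v=13: not <0, count = (-33)-13 = -46
v=4: not <0, count = (-46)-4 = -50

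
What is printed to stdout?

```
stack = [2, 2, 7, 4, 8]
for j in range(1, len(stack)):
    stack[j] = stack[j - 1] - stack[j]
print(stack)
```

[2, 0, -7, -11, -19]

j=1: stack[1] = 2-2 = 0 → [2, 0, 7, 4, 8]
j=2: stack[2] = 0-7 = -7 → [2, 0, -7, 4, 8]
j=3: stack[3] = (-7)-4 = -11 → [2, 0, -7, -11, 8]
j=4: stack[4] = (-11)-8 = -19 → [2, 0, -7, -11, -19]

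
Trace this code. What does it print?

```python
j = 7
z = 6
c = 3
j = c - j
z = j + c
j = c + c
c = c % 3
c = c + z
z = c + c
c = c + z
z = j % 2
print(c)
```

-3

j = 3-7 = -4
z = (-4)+3 = -1
j = 3+3 = 6
c = 3%3 = 0
c = 0+(-1) = -1
z = (-1)+(-1) = -2
c = (-1)+(-2) = -3
z = 6%2 = 0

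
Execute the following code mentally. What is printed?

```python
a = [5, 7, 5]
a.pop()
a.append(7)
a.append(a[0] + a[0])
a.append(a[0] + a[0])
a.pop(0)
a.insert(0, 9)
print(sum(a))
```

pop() removes 5 → [5, 7]
append 7 → [5, 7, 7]
append a[0]+a[0] = 5+5 = 10 → [5, 7, 7, 10]
append a[0]+a[0] = 5+5 = 10 → [5, 7, 7, 10, 10]
pop(0) removes 5 → [7, 7, 10, 10]
insert 9 at 0 → [9, 7, 7, 10, 10]
sum = 43

43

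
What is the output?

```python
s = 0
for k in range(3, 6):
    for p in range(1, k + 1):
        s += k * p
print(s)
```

133

k=3,p=1: s = 0+3 = 3
k=3,p=2: s = 3+6 = 9
k=3,p=3: s = 9+9 = 18
k=4,p=1: s = 18+4 = 22
k=4,p=2: s = 22+8 = 30
k=4,p=3: s = 30+12 = 42
k=4,p=4: s = 42+16 = 58
k=5,p=1: s = 58+5 = 63
k=5,p=2: s = 63+10 = 73
k=5,p=3: s = 73+15 = 88
k=5,p=4: s = 88+20 = 108
k=5,p=5: s = 108+25 = 133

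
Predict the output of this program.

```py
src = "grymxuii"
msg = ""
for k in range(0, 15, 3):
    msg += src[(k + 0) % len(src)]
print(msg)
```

gmirx

k=0: add src[0]='g' → 'g'
k=3: add src[3]='m' → 'gm'
k=6: add src[6]='i' → 'gmi'
k=9: add src[1]='r' → 'gmir'
k=12: add src[4]='x' → 'gmirx'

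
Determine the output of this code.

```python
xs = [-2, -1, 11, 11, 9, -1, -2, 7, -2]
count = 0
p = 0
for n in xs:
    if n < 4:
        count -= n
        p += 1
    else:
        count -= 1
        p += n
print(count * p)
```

n=-2: <4, count = 0-(-2) = 2; p=1
n=-1: <4, count = 2-(-1) = 3; p=2
n=11: not <4, count = 3-1 = 2; p=13
n=11: not <4, count = 2-1 = 1; p=24
n=9: not <4, count = 1-1 = 0; p=33
n=-1: <4, count = 0-(-1) = 1; p=34
n=-2: <4, count = 1-(-2) = 3; p=35
n=7: not <4, count = 3-1 = 2; p=42
n=-2: <4, count = 2-(-2) = 4; p=43
count*p = 4*43 = 172

172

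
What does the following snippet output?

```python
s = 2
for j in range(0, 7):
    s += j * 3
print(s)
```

65

j=0: s = 2+0*3 = 2
j=1: s = 2+1*3 = 5
j=2: s = 5+2*3 = 11
j=3: s = 11+3*3 = 20
j=4: s = 20+4*3 = 32
j=5: s = 32+5*3 = 47
j=6: s = 47+6*3 = 65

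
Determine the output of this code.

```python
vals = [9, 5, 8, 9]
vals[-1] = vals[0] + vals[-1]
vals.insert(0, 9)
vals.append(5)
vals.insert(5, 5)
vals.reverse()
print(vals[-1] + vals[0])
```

vals[-1] = vals[0]+vals[-1] = 9+9 = 18 → [9, 5, 8, 18]
insert 9 at 0 → [9, 9, 5, 8, 18]
append 5 → [9, 9, 5, 8, 18, 5]
insert 5 at 5 → [9, 9, 5, 8, 18, 5, 5]
reverse → [5, 5, 18, 8, 5, 9, 9]
vals[-1]+vals[0] = 9+5 = 14

14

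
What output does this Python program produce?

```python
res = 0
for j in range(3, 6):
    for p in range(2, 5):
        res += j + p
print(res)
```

j=3,p=2: res = 0+5 = 5
j=3,p=3: res = 5+6 = 11
j=3,p=4: res = 11+7 = 18
j=4,p=2: res = 18+6 = 24
j=4,p=3: res = 24+7 = 31
j=4,p=4: res = 31+8 = 39
j=5,p=2: res = 39+7 = 46
j=5,p=3: res = 46+8 = 54
j=5,p=4: res = 54+9 = 63

63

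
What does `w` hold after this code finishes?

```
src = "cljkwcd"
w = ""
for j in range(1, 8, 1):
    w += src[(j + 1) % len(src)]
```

'jkwcdcl'

j=1: add src[2]='j' → 'j'
j=2: add src[3]='k' → 'jk'
j=3: add src[4]='w' → 'jkw'
j=4: add src[5]='c' → 'jkwc'
j=5: add src[6]='d' → 'jkwcd'
j=6: add src[0]='c' → 'jkwcdc'
j=7: add src[1]='l' → 'jkwcdcl'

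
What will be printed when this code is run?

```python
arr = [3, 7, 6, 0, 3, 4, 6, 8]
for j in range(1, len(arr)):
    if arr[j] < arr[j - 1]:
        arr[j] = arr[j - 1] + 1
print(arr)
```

[3, 7, 8, 9, 10, 11, 12, 13]

j=1: 7>=3, unchanged → [3, 7, 6, 0, 3, 4, 6, 8]
j=2: 6<7, arr[2] = 7+1 = 8 → [3, 7, 8, 0, 3, 4, 6, 8]
j=3: 0<8, arr[3] = 8+1 = 9 → [3, 7, 8, 9, 3, 4, 6, 8]
j=4: 3<9, arr[4] = 9+1 = 10 → [3, 7, 8, 9, 10, 4, 6, 8]
j=5: 4<10, arr[5] = 10+1 = 11 → [3, 7, 8, 9, 10, 11, 6, 8]
j=6: 6<11, arr[6] = 11+1 = 12 → [3, 7, 8, 9, 10, 11, 12, 8]
j=7: 8<12, arr[7] = 12+1 = 13 → [3, 7, 8, 9, 10, 11, 12, 13]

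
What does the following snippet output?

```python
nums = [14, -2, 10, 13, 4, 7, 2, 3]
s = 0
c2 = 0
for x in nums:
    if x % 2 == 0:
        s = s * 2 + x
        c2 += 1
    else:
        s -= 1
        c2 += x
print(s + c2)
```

279

x=14: even, s = 0*2+14 = 14; c2=1
x=-2: even, s = 14*2+(-2) = 26; c2=2
x=10: even, s = 26*2+10 = 62; c2=3
x=13: not even, s = 62-1 = 61; c2=16
x=4: even, s = 61*2+4 = 126; c2=17
x=7: not even, s = 126-1 = 125; c2=24
x=2: even, s = 125*2+2 = 252; c2=25
x=3: not even, s = 252-1 = 251; c2=28
s+c2 = 251+28 = 279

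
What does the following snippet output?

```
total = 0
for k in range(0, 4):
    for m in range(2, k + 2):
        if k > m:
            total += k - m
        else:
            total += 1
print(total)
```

6

k=1,m=2: not 1>2, total = 0+1 = 1
k=2,m=2: not 2>2, total = 1+1 = 2
k=2,m=3: not 2>3, total = 2+1 = 3
k=3,m=2: 3>2, total = 3+1 = 4
k=3,m=3: not 3>3, total = 4+1 = 5
k=3,m=4: not 3>4, total = 5+1 = 6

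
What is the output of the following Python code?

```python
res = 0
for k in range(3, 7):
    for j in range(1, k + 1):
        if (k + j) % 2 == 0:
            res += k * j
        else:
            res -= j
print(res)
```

132

k=3,j=1: even sum, res = 0+3 = 3
k=3,j=2: odd sum, res = 3-2 = 1
k=3,j=3: even sum, res = 1+9 = 10
k=4,j=1: odd sum, res = 10-1 = 9
k=4,j=2: even sum, res = 9+8 = 17
k=4,j=3: odd sum, res = 17-3 = 14
k=4,j=4: even sum, res = 14+16 = 30
k=5,j=1: even sum, res = 30+5 = 35
k=5,j=2: odd sum, res = 35-2 = 33
k=5,j=3: even sum, res = 33+15 = 48
k=5,j=4: odd sum, res = 48-4 = 44
k=5,j=5: even sum, res = 44+25 = 69
k=6,j=1: odd sum, res = 69-1 = 68
k=6,j=2: even sum, res = 68+12 = 80
k=6,j=3: odd sum, res = 80-3 = 77
k=6,j=4: even sum, res = 77+24 = 101
k=6,j=5: odd sum, res = 101-5 = 96
k=6,j=6: even sum, res = 96+36 = 132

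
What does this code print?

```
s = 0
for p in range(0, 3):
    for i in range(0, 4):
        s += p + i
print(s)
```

p=0,i=0: s = 0+0 = 0
p=0,i=1: s = 0+1 = 1
p=0,i=2: s = 1+2 = 3
p=0,i=3: s = 3+3 = 6
p=1,i=0: s = 6+1 = 7
p=1,i=1: s = 7+2 = 9
p=1,i=2: s = 9+3 = 12
p=1,i=3: s = 12+4 = 16
p=2,i=0: s = 16+2 = 18
p=2,i=1: s = 18+3 = 21
p=2,i=2: s = 21+4 = 25
p=2,i=3: s = 25+5 = 30

30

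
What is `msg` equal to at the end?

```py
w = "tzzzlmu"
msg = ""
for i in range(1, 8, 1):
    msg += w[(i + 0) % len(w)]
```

'zzzlmut'

i=1: add w[1]='z' → 'z'
i=2: add w[2]='z' → 'zz'
i=3: add w[3]='z' → 'zzz'
i=4: add w[4]='l' → 'zzzl'
i=5: add w[5]='m' → 'zzzlm'
i=6: add w[6]='u' → 'zzzlmu'
i=7: add w[0]='t' → 'zzzlmut'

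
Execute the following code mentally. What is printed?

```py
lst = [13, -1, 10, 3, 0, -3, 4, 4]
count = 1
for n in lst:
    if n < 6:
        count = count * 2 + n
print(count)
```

n=13: not <6
n=-1: <6, count = 1*2+(-1) = 1
n=10: not <6
n=3: <6, count = 1*2+3 = 5
n=0: <6, count = 5*2+0 = 10
n=-3: <6, count = 10*2+(-3) = 17
n=4: <6, count = 17*2+4 = 38
n=4: <6, count = 38*2+4 = 80

80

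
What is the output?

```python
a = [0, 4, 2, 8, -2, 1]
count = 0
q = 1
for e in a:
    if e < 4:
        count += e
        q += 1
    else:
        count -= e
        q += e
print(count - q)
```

-28

e=0: <4, count = 0+0 = 0; q=2
e=4: not <4, count = 0-4 = -4; q=6
e=2: <4, count = (-4)+2 = -2; q=7
e=8: not <4, count = (-2)-8 = -10; q=15
e=-2: <4, count = (-10)+(-2) = -12; q=16
e=1: <4, count = (-12)+1 = -11; q=17
count-q = (-11)-17 = -28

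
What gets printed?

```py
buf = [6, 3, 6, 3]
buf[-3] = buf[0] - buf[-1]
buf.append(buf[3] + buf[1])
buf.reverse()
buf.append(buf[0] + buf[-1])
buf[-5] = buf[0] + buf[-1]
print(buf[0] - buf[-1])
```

buf[-3] = buf[0]-buf[-1] = 6-3 = 3 → [6, 3, 6, 3]
append buf[3]+buf[1] = 3+3 = 6 → [6, 3, 6, 3, 6]
reverse → [6, 3, 6, 3, 6]
append buf[0]+buf[-1] = 6+6 = 12 → [6, 3, 6, 3, 6, 12]
buf[-5] = buf[0]+buf[-1] = 6+12 = 18 → [6, 18, 6, 3, 6, 12]
buf[0]-buf[-1] = 6-12 = -6

-6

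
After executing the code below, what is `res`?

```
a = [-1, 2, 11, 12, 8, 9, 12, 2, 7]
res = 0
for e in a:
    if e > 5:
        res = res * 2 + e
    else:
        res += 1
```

805

e=-1: not >5, res = 0+1 = 1
e=2: not >5, res = 1+1 = 2
e=11: >5, res = 2*2+11 = 15
e=12: >5, res = 15*2+12 = 42
e=8: >5, res = 42*2+8 = 92
e=9: >5, res = 92*2+9 = 193
e=12: >5, res = 193*2+12 = 398
e=2: not >5, res = 398+1 = 399
e=7: >5, res = 399*2+7 = 805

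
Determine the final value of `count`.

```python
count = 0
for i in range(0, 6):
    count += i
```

i=0: count = 0+0 = 0
i=1: count = 0+1 = 1
i=2: count = 1+2 = 3
i=3: count = 3+3 = 6
i=4: count = 6+4 = 10
i=5: count = 10+5 = 15

15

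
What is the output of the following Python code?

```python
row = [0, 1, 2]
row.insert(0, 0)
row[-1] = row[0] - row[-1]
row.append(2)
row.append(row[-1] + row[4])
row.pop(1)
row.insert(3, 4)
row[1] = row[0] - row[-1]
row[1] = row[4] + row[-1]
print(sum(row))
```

14

insert 0 at 0 → [0, 0, 1, 2]
row[-1] = row[0]-row[-1] = 0-2 = -2 → [0, 0, 1, -2]
append 2 → [0, 0, 1, -2, 2]
append row[-1]+row[4] = 2+2 = 4 → [0, 0, 1, -2, 2, 4]
pop(1) removes 0 → [0, 1, -2, 2, 4]
insert 4 at 3 → [0, 1, -2, 4, 2, 4]
row[1] = row[0]-row[-1] = 0-4 = -4 → [0, -4, -2, 4, 2, 4]
row[1] = row[4]+row[-1] = 2+4 = 6 → [0, 6, -2, 4, 2, 4]
sum = 14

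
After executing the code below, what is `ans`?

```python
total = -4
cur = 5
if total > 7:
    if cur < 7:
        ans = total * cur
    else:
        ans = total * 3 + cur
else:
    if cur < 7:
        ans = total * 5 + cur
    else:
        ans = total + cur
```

-15

total=-4, cur=5
total > 7 is False; cur < 7 is True
→ ans = total * 5 + cur = -15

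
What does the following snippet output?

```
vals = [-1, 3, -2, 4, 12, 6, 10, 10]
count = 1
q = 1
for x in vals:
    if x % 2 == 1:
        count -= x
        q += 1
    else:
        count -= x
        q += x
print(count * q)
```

-1763

x=-1: odd, count = 1-(-1) = 2; q=2
x=3: odd, count = 2-3 = -1; q=3
x=-2: not odd, count = (-1)-(-2) = 1; q=1
x=4: not odd, count = 1-4 = -3; q=5
x=12: not odd, count = (-3)-12 = -15; q=17
x=6: not odd, count = (-15)-6 = -21; q=23
x=10: not odd, count = (-21)-10 = -31; q=33
x=10: not odd, count = (-31)-10 = -41; q=43
count*q = (-41)*43 = -1763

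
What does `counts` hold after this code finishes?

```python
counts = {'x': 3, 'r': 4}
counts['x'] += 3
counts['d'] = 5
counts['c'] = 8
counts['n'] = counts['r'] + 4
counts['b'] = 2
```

{'x': 6, 'r': 4, 'd': 5, 'c': 8, 'n': 8, 'b': 2}

counts['x'] = 3+3 = 6 → {'x': 6, 'r': 4}
counts['d'] = 5 → {'x': 6, 'r': 4, 'd': 5}
counts['c'] = 8 → {'x': 6, 'r': 4, 'd': 5, 'c': 8}
counts['n'] = counts['r']+4 = 8 → {'x': 6, 'r': 4, 'd': 5, 'c': 8, 'n': 8}
counts['b'] = 2 → {'x': 6, 'r': 4, 'd': 5, 'c': 8, 'n': 8, 'b': 2}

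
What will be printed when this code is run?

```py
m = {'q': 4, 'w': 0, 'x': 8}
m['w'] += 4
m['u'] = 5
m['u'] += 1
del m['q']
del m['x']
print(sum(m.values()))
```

10

m['w'] = 0+4 = 4 → {'q': 4, 'w': 4, 'x': 8}
m['u'] = 5 → {'q': 4, 'w': 4, 'x': 8, 'u': 5}
m['u'] = 5+1 = 6 → {'q': 4, 'w': 4, 'x': 8, 'u': 6}
del 'q' → {'w': 4, 'x': 8, 'u': 6}
del 'x' → {'w': 4, 'u': 6}
sum of values = 10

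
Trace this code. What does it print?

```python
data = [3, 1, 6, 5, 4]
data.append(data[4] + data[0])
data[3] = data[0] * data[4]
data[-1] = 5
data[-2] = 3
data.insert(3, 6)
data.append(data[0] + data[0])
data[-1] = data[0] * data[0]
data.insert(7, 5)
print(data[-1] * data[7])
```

append data[4]+data[0] = 4+3 = 7 → [3, 1, 6, 5, 4, 7]
data[3] = data[0]*data[4] = 3*4 = 12 → [3, 1, 6, 12, 4, 7]
data[-1] = 5 → [3, 1, 6, 12, 4, 5]
data[-2] = 3 → [3, 1, 6, 12, 3, 5]
insert 6 at 3 → [3, 1, 6, 6, 12, 3, 5]
append data[0]+data[0] = 3+3 = 6 → [3, 1, 6, 6, 12, 3, 5, 6]
data[-1] = data[0]*data[0] = 3*3 = 9 → [3, 1, 6, 6, 12, 3, 5, 9]
insert 5 at 7 → [3, 1, 6, 6, 12, 3, 5, 5, 9]
data[-1]*data[7] = 9*5 = 45

45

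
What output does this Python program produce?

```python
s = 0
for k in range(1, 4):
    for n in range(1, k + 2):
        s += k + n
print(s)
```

39

k=1,n=1: s = 0+2 = 2
k=1,n=2: s = 2+3 = 5
k=2,n=1: s = 5+3 = 8
k=2,n=2: s = 8+4 = 12
k=2,n=3: s = 12+5 = 17
k=3,n=1: s = 17+4 = 21
k=3,n=2: s = 21+5 = 26
k=3,n=3: s = 26+6 = 32
k=3,n=4: s = 32+7 = 39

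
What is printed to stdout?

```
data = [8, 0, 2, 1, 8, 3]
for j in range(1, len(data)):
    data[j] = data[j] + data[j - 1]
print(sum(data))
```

78

j=1: data[1] = 0+8 = 8 → [8, 8, 2, 1, 8, 3]
j=2: data[2] = 2+8 = 10 → [8, 8, 10, 1, 8, 3]
j=3: data[3] = 1+10 = 11 → [8, 8, 10, 11, 8, 3]
j=4: data[4] = 8+11 = 19 → [8, 8, 10, 11, 19, 3]
j=5: data[5] = 3+19 = 22 → [8, 8, 10, 11, 19, 22]
sum = 78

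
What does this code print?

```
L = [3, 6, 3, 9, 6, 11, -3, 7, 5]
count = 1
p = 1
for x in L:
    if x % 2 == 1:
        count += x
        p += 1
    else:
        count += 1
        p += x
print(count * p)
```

x=3: odd, count = 1+3 = 4; p=2
x=6: not odd, count = 4+1 = 5; p=8
x=3: odd, count = 5+3 = 8; p=9
x=9: odd, count = 8+9 = 17; p=10
x=6: not odd, count = 17+1 = 18; p=16
x=11: odd, count = 18+11 = 29; p=17
x=-3: odd, count = 29+(-3) = 26; p=18
x=7: odd, count = 26+7 = 33; p=19
x=5: odd, count = 33+5 = 38; p=20
count*p = 38*20 = 760

760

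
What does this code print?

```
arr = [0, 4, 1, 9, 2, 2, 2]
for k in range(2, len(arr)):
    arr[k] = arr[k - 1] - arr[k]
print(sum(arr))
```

-29

k=2: arr[2] = 4-1 = 3 → [0, 4, 3, 9, 2, 2, 2]
k=3: arr[3] = 3-9 = -6 → [0, 4, 3, -6, 2, 2, 2]
k=4: arr[4] = (-6)-2 = -8 → [0, 4, 3, -6, -8, 2, 2]
k=5: arr[5] = (-8)-2 = -10 → [0, 4, 3, -6, -8, -10, 2]
k=6: arr[6] = (-10)-2 = -12 → [0, 4, 3, -6, -8, -10, -12]
sum = -29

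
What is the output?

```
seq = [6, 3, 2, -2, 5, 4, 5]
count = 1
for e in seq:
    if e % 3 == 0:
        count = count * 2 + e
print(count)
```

19

e=6: %3==0, count = 1*2+6 = 8
e=3: %3==0, count = 8*2+3 = 19
e=2: not %3==0
e=-2: not %3==0
e=5: not %3==0
e=4: not %3==0
e=5: not %3==0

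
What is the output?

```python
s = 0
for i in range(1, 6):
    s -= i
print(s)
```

-15

i=1: s = 0-1 = -1
i=2: s = (-1)-2 = -3
i=3: s = (-3)-3 = -6
i=4: s = (-6)-4 = -10
i=5: s = (-10)-5 = -15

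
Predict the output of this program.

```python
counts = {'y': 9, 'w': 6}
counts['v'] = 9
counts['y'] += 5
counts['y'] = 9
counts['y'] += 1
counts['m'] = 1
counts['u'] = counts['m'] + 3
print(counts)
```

counts['v'] = 9 → {'y': 9, 'w': 6, 'v': 9}
counts['y'] = 9+5 = 14 → {'y': 14, 'w': 6, 'v': 9}
counts['y'] = 9 → {'y': 9, 'w': 6, 'v': 9}
counts['y'] = 9+1 = 10 → {'y': 10, 'w': 6, 'v': 9}
counts['m'] = 1 → {'y': 10, 'w': 6, 'v': 9, 'm': 1}
counts['u'] = counts['m']+3 = 4 → {'y': 10, 'w': 6, 'v': 9, 'm': 1, 'u': 4}

{'y': 10, 'w': 6, 'v': 9, 'm': 1, 'u': 4}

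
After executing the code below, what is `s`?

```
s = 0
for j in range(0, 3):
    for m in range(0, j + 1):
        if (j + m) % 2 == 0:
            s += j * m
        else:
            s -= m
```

j=0,m=0: even sum, s = 0+0 = 0
j=1,m=0: odd sum, s = 0-0 = 0
j=1,m=1: even sum, s = 0+1 = 1
j=2,m=0: even sum, s = 1+0 = 1
j=2,m=1: odd sum, s = 1-1 = 0
j=2,m=2: even sum, s = 0+4 = 4

4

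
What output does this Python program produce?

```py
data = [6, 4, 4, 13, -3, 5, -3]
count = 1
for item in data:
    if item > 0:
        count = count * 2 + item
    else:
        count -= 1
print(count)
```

item=6: >0, count = 1*2+6 = 8
item=4: >0, count = 8*2+4 = 20
item=4: >0, count = 20*2+4 = 44
item=13: >0, count = 44*2+13 = 101
item=-3: not >0, count = 101-1 = 100
item=5: >0, count = 100*2+5 = 205
item=-3: not >0, count = 205-1 = 204

204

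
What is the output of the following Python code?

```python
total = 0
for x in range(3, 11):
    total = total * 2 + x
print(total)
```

x=3: total = 0*2+3 = 3
x=4: total = 3*2+4 = 10
x=5: total = 10*2+5 = 25
x=6: total = 25*2+6 = 56
x=7: total = 56*2+7 = 119
x=8: total = 119*2+8 = 246
x=9: total = 246*2+9 = 501
x=10: total = 501*2+10 = 1012

1012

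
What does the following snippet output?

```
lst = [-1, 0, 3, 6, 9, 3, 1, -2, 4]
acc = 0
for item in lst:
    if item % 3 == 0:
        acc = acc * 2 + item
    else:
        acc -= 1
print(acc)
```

item=-1: not %3==0, acc = 0-1 = -1
item=0: %3==0, acc = (-1)*2+0 = -2
item=3: %3==0, acc = (-2)*2+3 = -1
item=6: %3==0, acc = (-1)*2+6 = 4
item=9: %3==0, acc = 4*2+9 = 17
item=3: %3==0, acc = 17*2+3 = 37
item=1: not %3==0, acc = 37-1 = 36
item=-2: not %3==0, acc = 36-1 = 35
item=4: not %3==0, acc = 35-1 = 34

34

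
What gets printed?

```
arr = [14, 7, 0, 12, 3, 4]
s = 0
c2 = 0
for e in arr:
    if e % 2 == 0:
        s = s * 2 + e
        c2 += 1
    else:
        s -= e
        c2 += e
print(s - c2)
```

64

e=14: even, s = 0*2+14 = 14; c2=1
e=7: not even, s = 14-7 = 7; c2=8
e=0: even, s = 7*2+0 = 14; c2=9
e=12: even, s = 14*2+12 = 40; c2=10
e=3: not even, s = 40-3 = 37; c2=13
e=4: even, s = 37*2+4 = 78; c2=14
s-c2 = 78-14 = 64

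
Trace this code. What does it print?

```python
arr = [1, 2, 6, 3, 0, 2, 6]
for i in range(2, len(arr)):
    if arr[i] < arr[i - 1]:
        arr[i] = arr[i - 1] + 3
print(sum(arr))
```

i=2: 6>=2, unchanged → [1, 2, 6, 3, 0, 2, 6]
i=3: 3<6, arr[3] = 6+3 = 9 → [1, 2, 6, 9, 0, 2, 6]
i=4: 0<9, arr[4] = 9+3 = 12 → [1, 2, 6, 9, 12, 2, 6]
i=5: 2<12, arr[5] = 12+3 = 15 → [1, 2, 6, 9, 12, 15, 6]
i=6: 6<15, arr[6] = 15+3 = 18 → [1, 2, 6, 9, 12, 15, 18]
sum = 63

63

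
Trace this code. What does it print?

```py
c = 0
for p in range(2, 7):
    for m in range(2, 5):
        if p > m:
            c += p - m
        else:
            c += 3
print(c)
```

37

p=2,m=2: not 2>2, c = 0+3 = 3
p=2,m=3: not 2>3, c = 3+3 = 6
p=2,m=4: not 2>4, c = 6+3 = 9
p=3,m=2: 3>2, c = 9+1 = 10
p=3,m=3: not 3>3, c = 10+3 = 13
p=3,m=4: not 3>4, c = 13+3 = 16
p=4,m=2: 4>2, c = 16+2 = 18
p=4,m=3: 4>3, c = 18+1 = 19
p=4,m=4: not 4>4, c = 19+3 = 22
p=5,m=2: 5>2, c = 22+3 = 25
p=5,m=3: 5>3, c = 25+2 = 27
p=5,m=4: 5>4, c = 27+1 = 28
p=6,m=2: 6>2, c = 28+4 = 32
p=6,m=3: 6>3, c = 32+3 = 35
p=6,m=4: 6>4, c = 35+2 = 37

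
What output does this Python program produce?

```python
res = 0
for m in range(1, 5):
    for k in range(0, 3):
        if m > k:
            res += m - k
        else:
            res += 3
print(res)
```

m=1,k=0: 1>0, res = 0+1 = 1
m=1,k=1: not 1>1, res = 1+3 = 4
m=1,k=2: not 1>2, res = 4+3 = 7
m=2,k=0: 2>0, res = 7+2 = 9
m=2,k=1: 2>1, res = 9+1 = 10
m=2,k=2: not 2>2, res = 10+3 = 13
m=3,k=0: 3>0, res = 13+3 = 16
m=3,k=1: 3>1, res = 16+2 = 18
m=3,k=2: 3>2, res = 18+1 = 19
m=4,k=0: 4>0, res = 19+4 = 23
m=4,k=1: 4>1, res = 23+3 = 26
m=4,k=2: 4>2, res = 26+2 = 28

28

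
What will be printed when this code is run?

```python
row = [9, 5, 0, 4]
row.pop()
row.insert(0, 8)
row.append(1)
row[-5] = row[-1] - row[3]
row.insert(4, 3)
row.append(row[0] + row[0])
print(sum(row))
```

pop() removes 4 → [9, 5, 0]
insert 8 at 0 → [8, 9, 5, 0]
append 1 → [8, 9, 5, 0, 1]
row[-5] = row[-1]-row[3] = 1-0 = 1 → [1, 9, 5, 0, 1]
insert 3 at 4 → [1, 9, 5, 0, 3, 1]
append row[0]+row[0] = 1+1 = 2 → [1, 9, 5, 0, 3, 1, 2]
sum = 21

21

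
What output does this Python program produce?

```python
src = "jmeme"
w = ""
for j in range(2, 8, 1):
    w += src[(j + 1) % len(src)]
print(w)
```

j=2: add src[3]='m' → 'm'
j=3: add src[4]='e' → 'me'
j=4: add src[0]='j' → 'mej'
j=5: add src[1]='m' → 'mejm'
j=6: add src[2]='e' → 'mejme'
j=7: add src[3]='m' → 'mejmem'

mejmem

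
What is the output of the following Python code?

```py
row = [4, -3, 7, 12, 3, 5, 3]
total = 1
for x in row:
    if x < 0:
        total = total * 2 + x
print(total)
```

x=4: not <0
x=-3: <0, total = 1*2+(-3) = -1
x=7: not <0
x=12: not <0
x=3: not <0
x=5: not <0
x=3: not <0

-1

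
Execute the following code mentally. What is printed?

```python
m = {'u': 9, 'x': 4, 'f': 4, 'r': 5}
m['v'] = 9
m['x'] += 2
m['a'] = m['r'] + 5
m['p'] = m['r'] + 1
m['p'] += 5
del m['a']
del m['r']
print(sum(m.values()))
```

m['v'] = 9 → {'u': 9, 'x': 4, 'f': 4, 'r': 5, 'v': 9}
m['x'] = 4+2 = 6 → {'u': 9, 'x': 6, 'f': 4, 'r': 5, 'v': 9}
m['a'] = m['r']+5 = 10 → {'u': 9, 'x': 6, 'f': 4, 'r': 5, 'v': 9, 'a': 10}
m['p'] = m['r']+1 = 6 → {'u': 9, 'x': 6, 'f': 4, 'r': 5, 'v': 9, 'a': 10, 'p': 6}
m['p'] = 6+5 = 11 → {'u': 9, 'x': 6, 'f': 4, 'r': 5, 'v': 9, 'a': 10, 'p': 11}
del 'a' → {'u': 9, 'x': 6, 'f': 4, 'r': 5, 'v': 9, 'p': 11}
del 'r' → {'u': 9, 'x': 6, 'f': 4, 'v': 9, 'p': 11}
sum of values = 39

39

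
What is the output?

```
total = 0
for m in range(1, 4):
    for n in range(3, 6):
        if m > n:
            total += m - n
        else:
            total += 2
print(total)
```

18

m=1,n=3: not 1>3, total = 0+2 = 2
m=1,n=4: not 1>4, total = 2+2 = 4
m=1,n=5: not 1>5, total = 4+2 = 6
m=2,n=3: not 2>3, total = 6+2 = 8
m=2,n=4: not 2>4, total = 8+2 = 10
m=2,n=5: not 2>5, total = 10+2 = 12
m=3,n=3: not 3>3, total = 12+2 = 14
m=3,n=4: not 3>4, total = 14+2 = 16
m=3,n=5: not 3>5, total = 16+2 = 18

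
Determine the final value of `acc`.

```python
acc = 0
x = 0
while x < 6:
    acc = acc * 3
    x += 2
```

0

x=0: acc = 0*3 = 0
x=2: acc = 0*3 = 0
x=4: acc = 0*3 = 0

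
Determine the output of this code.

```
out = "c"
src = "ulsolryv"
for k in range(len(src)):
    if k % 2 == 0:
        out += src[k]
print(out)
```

cusly

k=0: add 'u' → 'cu'
k=1: skip
k=2: add 's' → 'cus'
k=3: skip
k=4: add 'l' → 'cusl'
k=5: skip
k=6: add 'y' → 'cusly'
k=7: skip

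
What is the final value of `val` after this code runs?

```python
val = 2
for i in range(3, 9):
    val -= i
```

i=3: val = 2-3 = -1
i=4: val = (-1)-4 = -5
i=5: val = (-5)-5 = -10
i=6: val = (-10)-6 = -16
i=7: val = (-16)-7 = -23
i=8: val = (-23)-8 = -31

-31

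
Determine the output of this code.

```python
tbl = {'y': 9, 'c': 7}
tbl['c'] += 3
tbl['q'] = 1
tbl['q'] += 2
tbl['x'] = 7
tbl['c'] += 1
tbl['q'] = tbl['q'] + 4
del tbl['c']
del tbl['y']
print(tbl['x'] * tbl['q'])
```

tbl['c'] = 7+3 = 10 → {'y': 9, 'c': 10}
tbl['q'] = 1 → {'y': 9, 'c': 10, 'q': 1}
tbl['q'] = 1+2 = 3 → {'y': 9, 'c': 10, 'q': 3}
tbl['x'] = 7 → {'y': 9, 'c': 10, 'q': 3, 'x': 7}
tbl['c'] = 10+1 = 11 → {'y': 9, 'c': 11, 'q': 3, 'x': 7}
tbl['q'] = tbl['q']+4 = 7 → {'y': 9, 'c': 11, 'q': 7, 'x': 7}
del 'c' → {'y': 9, 'q': 7, 'x': 7}
del 'y' → {'q': 7, 'x': 7}
tbl['x']*tbl['q'] = 7*7 = 49

49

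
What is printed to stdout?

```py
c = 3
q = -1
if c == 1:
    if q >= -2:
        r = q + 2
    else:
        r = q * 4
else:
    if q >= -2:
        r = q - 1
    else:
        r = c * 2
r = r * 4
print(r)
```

c=3, q=-1
c == 1 is False; q >= -2 is True
→ r = q - 1 = -2
r = (-2)*4 = -8

-8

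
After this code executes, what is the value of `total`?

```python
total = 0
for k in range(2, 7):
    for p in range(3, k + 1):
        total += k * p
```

205

k=3,p=3: total = 0+9 = 9
k=4,p=3: total = 9+12 = 21
k=4,p=4: total = 21+16 = 37
k=5,p=3: total = 37+15 = 52
k=5,p=4: total = 52+20 = 72
k=5,p=5: total = 72+25 = 97
k=6,p=3: total = 97+18 = 115
k=6,p=4: total = 115+24 = 139
k=6,p=5: total = 139+30 = 169
k=6,p=6: total = 169+36 = 205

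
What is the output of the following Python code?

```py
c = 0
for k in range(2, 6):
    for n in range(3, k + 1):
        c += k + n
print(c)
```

48

k=3,n=3: c = 0+6 = 6
k=4,n=3: c = 6+7 = 13
k=4,n=4: c = 13+8 = 21
k=5,n=3: c = 21+8 = 29
k=5,n=4: c = 29+9 = 38
k=5,n=5: c = 38+10 = 48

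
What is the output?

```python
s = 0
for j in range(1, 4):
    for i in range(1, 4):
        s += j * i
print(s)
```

36

j=1,i=1: s = 0+1 = 1
j=1,i=2: s = 1+2 = 3
j=1,i=3: s = 3+3 = 6
j=2,i=1: s = 6+2 = 8
j=2,i=2: s = 8+4 = 12
j=2,i=3: s = 12+6 = 18
j=3,i=1: s = 18+3 = 21
j=3,i=2: s = 21+6 = 27
j=3,i=3: s = 27+9 = 36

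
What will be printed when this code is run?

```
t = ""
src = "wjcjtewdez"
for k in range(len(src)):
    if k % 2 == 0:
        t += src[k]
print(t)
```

k=0: add 'w' → 'w'
k=1: skip
k=2: add 'c' → 'wc'
k=3: skip
k=4: add 't' → 'wct'
k=5: skip
k=6: add 'w' → 'wctw'
k=7: skip
k=8: add 'e' → 'wctwe'
k=9: skip

wctwe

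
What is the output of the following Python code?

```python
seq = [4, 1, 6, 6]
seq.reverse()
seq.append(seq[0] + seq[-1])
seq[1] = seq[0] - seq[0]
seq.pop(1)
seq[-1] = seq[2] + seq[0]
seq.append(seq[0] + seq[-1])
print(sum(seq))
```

37

reverse → [6, 6, 1, 4]
append seq[0]+seq[-1] = 6+4 = 10 → [6, 6, 1, 4, 10]
seq[1] = seq[0]-seq[0] = 6-6 = 0 → [6, 0, 1, 4, 10]
pop(1) removes 0 → [6, 1, 4, 10]
seq[-1] = seq[2]+seq[0] = 4+6 = 10 → [6, 1, 4, 10]
append seq[0]+seq[-1] = 6+10 = 16 → [6, 1, 4, 10, 16]
sum = 37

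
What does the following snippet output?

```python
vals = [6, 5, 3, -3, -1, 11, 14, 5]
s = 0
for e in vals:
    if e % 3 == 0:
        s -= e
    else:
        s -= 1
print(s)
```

e=6: %3==0, s = 0-6 = -6
e=5: not %3==0, s = (-6)-1 = -7
e=3: %3==0, s = (-7)-3 = -10
e=-3: %3==0, s = (-10)-(-3) = -7
e=-1: not %3==0, s = (-7)-1 = -8
e=11: not %3==0, s = (-8)-1 = -9
e=14: not %3==0, s = (-9)-1 = -10
e=5: not %3==0, s = (-10)-1 = -11

-11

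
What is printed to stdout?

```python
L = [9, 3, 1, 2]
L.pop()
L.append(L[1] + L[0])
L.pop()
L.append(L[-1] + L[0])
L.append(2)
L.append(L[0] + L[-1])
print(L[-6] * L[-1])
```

pop() removes 2 → [9, 3, 1]
append L[1]+L[0] = 3+9 = 12 → [9, 3, 1, 12]
pop() removes 12 → [9, 3, 1]
append L[-1]+L[0] = 1+9 = 10 → [9, 3, 1, 10]
append 2 → [9, 3, 1, 10, 2]
append L[0]+L[-1] = 9+2 = 11 → [9, 3, 1, 10, 2, 11]
L[-6]*L[-1] = 9*11 = 99

99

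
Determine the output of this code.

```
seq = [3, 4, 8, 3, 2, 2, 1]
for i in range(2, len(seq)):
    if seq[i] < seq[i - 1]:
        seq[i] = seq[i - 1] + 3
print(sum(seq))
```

77

i=2: 8>=4, unchanged → [3, 4, 8, 3, 2, 2, 1]
i=3: 3<8, seq[3] = 8+3 = 11 → [3, 4, 8, 11, 2, 2, 1]
i=4: 2<11, seq[4] = 11+3 = 14 → [3, 4, 8, 11, 14, 2, 1]
i=5: 2<14, seq[5] = 14+3 = 17 → [3, 4, 8, 11, 14, 17, 1]
i=6: 1<17, seq[6] = 17+3 = 20 → [3, 4, 8, 11, 14, 17, 20]
sum = 77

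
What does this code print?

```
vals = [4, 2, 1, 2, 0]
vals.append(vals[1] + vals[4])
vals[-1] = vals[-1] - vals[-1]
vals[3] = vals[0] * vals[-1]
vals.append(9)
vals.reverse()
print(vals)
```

append vals[1]+vals[4] = 2+0 = 2 → [4, 2, 1, 2, 0, 2]
vals[-1] = vals[-1]-vals[-1] = 2-2 = 0 → [4, 2, 1, 2, 0, 0]
vals[3] = vals[0]*vals[-1] = 4*0 = 0 → [4, 2, 1, 0, 0, 0]
append 9 → [4, 2, 1, 0, 0, 0, 9]
reverse → [9, 0, 0, 0, 1, 2, 4]

[9, 0, 0, 0, 1, 2, 4]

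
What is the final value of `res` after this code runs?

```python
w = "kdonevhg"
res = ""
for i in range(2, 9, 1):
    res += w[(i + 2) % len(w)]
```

'evhgkdo'

i=2: add w[4]='e' → 'e'
i=3: add w[5]='v' → 'ev'
i=4: add w[6]='h' → 'evh'
i=5: add w[7]='g' → 'evhg'
i=6: add w[0]='k' → 'evhgk'
i=7: add w[1]='d' → 'evhgkd'
i=8: add w[2]='o' → 'evhgkdo'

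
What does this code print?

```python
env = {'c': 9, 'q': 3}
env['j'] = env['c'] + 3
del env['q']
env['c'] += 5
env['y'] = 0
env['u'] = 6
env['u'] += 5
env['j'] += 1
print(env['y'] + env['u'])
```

env['j'] = env['c']+3 = 12 → {'c': 9, 'q': 3, 'j': 12}
del 'q' → {'c': 9, 'j': 12}
env['c'] = 9+5 = 14 → {'c': 14, 'j': 12}
env['y'] = 0 → {'c': 14, 'j': 12, 'y': 0}
env['u'] = 6 → {'c': 14, 'j': 12, 'y': 0, 'u': 6}
env['u'] = 6+5 = 11 → {'c': 14, 'j': 12, 'y': 0, 'u': 11}
env['j'] = 12+1 = 13 → {'c': 14, 'j': 13, 'y': 0, 'u': 11}
env['y']+env['u'] = 0+11 = 11

11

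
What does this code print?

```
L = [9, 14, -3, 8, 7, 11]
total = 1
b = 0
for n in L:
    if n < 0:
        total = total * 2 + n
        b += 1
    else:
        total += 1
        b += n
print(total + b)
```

n=9: not <0, total = 1+1 = 2; b=9
n=14: not <0, total = 2+1 = 3; b=23
n=-3: <0, total = 3*2+(-3) = 3; b=24
n=8: not <0, total = 3+1 = 4; b=32
n=7: not <0, total = 4+1 = 5; b=39
n=11: not <0, total = 5+1 = 6; b=50
total+b = 6+50 = 56

56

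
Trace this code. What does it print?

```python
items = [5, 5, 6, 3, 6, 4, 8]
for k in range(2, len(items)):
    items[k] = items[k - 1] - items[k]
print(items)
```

k=2: items[2] = 5-6 = -1 → [5, 5, -1, 3, 6, 4, 8]
k=3: items[3] = (-1)-3 = -4 → [5, 5, -1, -4, 6, 4, 8]
k=4: items[4] = (-4)-6 = -10 → [5, 5, -1, -4, -10, 4, 8]
k=5: items[5] = (-10)-4 = -14 → [5, 5, -1, -4, -10, -14, 8]
k=6: items[6] = (-14)-8 = -22 → [5, 5, -1, -4, -10, -14, -22]

[5, 5, -1, -4, -10, -14, -22]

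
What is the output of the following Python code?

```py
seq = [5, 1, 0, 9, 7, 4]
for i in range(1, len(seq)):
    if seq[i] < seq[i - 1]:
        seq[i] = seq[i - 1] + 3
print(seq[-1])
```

20

i=1: 1<5, seq[1] = 5+3 = 8 → [5, 8, 0, 9, 7, 4]
i=2: 0<8, seq[2] = 8+3 = 11 → [5, 8, 11, 9, 7, 4]
i=3: 9<11, seq[3] = 11+3 = 14 → [5, 8, 11, 14, 7, 4]
i=4: 7<14, seq[4] = 14+3 = 17 → [5, 8, 11, 14, 17, 4]
i=5: 4<17, seq[5] = 17+3 = 20 → [5, 8, 11, 14, 17, 20]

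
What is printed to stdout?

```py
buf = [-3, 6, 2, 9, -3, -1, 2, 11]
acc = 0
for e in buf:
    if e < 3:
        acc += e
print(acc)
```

-3

e=-3: <3, acc = 0+(-3) = -3
e=6: not <3
e=2: <3, acc = (-3)+2 = -1
e=9: not <3
e=-3: <3, acc = (-1)+(-3) = -4
e=-1: <3, acc = (-4)+(-1) = -5
e=2: <3, acc = (-5)+2 = -3
e=11: not <3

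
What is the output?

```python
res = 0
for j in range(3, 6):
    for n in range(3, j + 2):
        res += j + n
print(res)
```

75

j=3,n=3: res = 0+6 = 6
j=3,n=4: res = 6+7 = 13
j=4,n=3: res = 13+7 = 20
j=4,n=4: res = 20+8 = 28
j=4,n=5: res = 28+9 = 37
j=5,n=3: res = 37+8 = 45
j=5,n=4: res = 45+9 = 54
j=5,n=5: res = 54+10 = 64
j=5,n=6: res = 64+11 = 75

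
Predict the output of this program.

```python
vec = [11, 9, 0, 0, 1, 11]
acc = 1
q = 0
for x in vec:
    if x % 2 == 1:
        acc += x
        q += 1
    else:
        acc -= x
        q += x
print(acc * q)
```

x=11: odd, acc = 1+11 = 12; q=1
x=9: odd, acc = 12+9 = 21; q=2
x=0: not odd, acc = 21-0 = 21; q=2
x=0: not odd, acc = 21-0 = 21; q=2
x=1: odd, acc = 21+1 = 22; q=3
x=11: odd, acc = 22+11 = 33; q=4
acc*q = 33*4 = 132

132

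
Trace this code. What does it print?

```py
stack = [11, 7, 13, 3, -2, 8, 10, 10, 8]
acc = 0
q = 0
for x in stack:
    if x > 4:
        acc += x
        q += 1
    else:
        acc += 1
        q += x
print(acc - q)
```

x=11: >4, acc = 0+11 = 11; q=1
x=7: >4, acc = 11+7 = 18; q=2
x=13: >4, acc = 18+13 = 31; q=3
x=3: not >4, acc = 31+1 = 32; q=6
x=-2: not >4, acc = 32+1 = 33; q=4
x=8: >4, acc = 33+8 = 41; q=5
x=10: >4, acc = 41+10 = 51; q=6
x=10: >4, acc = 51+10 = 61; q=7
x=8: >4, acc = 61+8 = 69; q=8
acc-q = 69-8 = 61

61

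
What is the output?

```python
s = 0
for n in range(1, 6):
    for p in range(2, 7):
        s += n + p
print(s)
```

175

n=1,p=2: s = 0+3 = 3
n=1,p=3: s = 3+4 = 7
n=1,p=4: s = 7+5 = 12
n=1,p=5: s = 12+6 = 18
n=1,p=6: s = 18+7 = 25
n=2,p=2: s = 25+4 = 29
n=2,p=3: s = 29+5 = 34
n=2,p=4: s = 34+6 = 40
n=2,p=5: s = 40+7 = 47
n=2,p=6: s = 47+8 = 55
n=3,p=2: s = 55+5 = 60
n=3,p=3: s = 60+6 = 66
n=3,p=4: s = 66+7 = 73
n=3,p=5: s = 73+8 = 81
n=3,p=6: s = 81+9 = 90
n=4,p=2: s = 90+6 = 96
n=4,p=3: s = 96+7 = 103
n=4,p=4: s = 103+8 = 111
n=4,p=5: s = 111+9 = 120
n=4,p=6: s = 120+10 = 130
n=5,p=2: s = 130+7 = 137
n=5,p=3: s = 137+8 = 145
n=5,p=4: s = 145+9 = 154
n=5,p=5: s = 154+10 = 164
n=5,p=6: s = 164+11 = 175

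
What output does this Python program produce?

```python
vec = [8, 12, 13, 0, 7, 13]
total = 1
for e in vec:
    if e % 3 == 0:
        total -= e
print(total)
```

-11

e=8: not %3==0
e=12: %3==0, total = 1-12 = -11
e=13: not %3==0
e=0: %3==0, total = (-11)-0 = -11
e=7: not %3==0
e=13: not %3==0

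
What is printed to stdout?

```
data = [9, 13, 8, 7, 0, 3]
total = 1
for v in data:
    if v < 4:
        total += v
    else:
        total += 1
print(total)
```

v=9: not <4, total = 1+1 = 2
v=13: not <4, total = 2+1 = 3
v=8: not <4, total = 3+1 = 4
v=7: not <4, total = 4+1 = 5
v=0: <4, total = 5+0 = 5
v=3: <4, total = 5+3 = 8

8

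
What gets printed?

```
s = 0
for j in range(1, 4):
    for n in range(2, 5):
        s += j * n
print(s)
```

54

j=1,n=2: s = 0+2 = 2
j=1,n=3: s = 2+3 = 5
j=1,n=4: s = 5+4 = 9
j=2,n=2: s = 9+4 = 13
j=2,n=3: s = 13+6 = 19
j=2,n=4: s = 19+8 = 27
j=3,n=2: s = 27+6 = 33
j=3,n=3: s = 33+9 = 42
j=3,n=4: s = 42+12 = 54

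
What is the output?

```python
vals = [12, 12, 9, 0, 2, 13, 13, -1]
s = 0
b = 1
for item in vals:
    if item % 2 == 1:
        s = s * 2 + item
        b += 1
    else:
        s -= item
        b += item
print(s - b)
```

item=12: not odd, s = 0-12 = -12; b=13
item=12: not odd, s = (-12)-12 = -24; b=25
item=9: odd, s = (-24)*2+9 = -39; b=26
item=0: not odd, s = (-39)-0 = -39; b=26
item=2: not odd, s = (-39)-2 = -41; b=28
item=13: odd, s = (-41)*2+13 = -69; b=29
item=13: odd, s = (-69)*2+13 = -125; b=30
item=-1: odd, s = (-125)*2+(-1) = -251; b=31
s-b = (-251)-31 = -282

-282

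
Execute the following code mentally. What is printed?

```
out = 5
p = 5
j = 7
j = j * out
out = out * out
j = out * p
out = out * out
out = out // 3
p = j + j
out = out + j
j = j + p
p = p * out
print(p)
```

83250

j = 7*5 = 35
out = 5*5 = 25
j = 25*5 = 125
out = 25*25 = 625
out = 625//3 = 208
p = 125+125 = 250
out = 208+125 = 333
j = 125+250 = 375
p = 250*333 = 83250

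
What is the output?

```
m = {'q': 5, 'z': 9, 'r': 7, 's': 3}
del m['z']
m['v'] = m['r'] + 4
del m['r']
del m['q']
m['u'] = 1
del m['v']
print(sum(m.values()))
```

del 'z' → {'q': 5, 'r': 7, 's': 3}
m['v'] = m['r']+4 = 11 → {'q': 5, 'r': 7, 's': 3, 'v': 11}
del 'r' → {'q': 5, 's': 3, 'v': 11}
del 'q' → {'s': 3, 'v': 11}
m['u'] = 1 → {'s': 3, 'v': 11, 'u': 1}
del 'v' → {'s': 3, 'u': 1}
sum of values = 4

4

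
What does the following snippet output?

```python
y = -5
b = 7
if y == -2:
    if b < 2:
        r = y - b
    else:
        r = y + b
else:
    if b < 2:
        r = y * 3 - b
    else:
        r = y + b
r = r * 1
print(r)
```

2

y=-5, b=7
y == -2 is False; b < 2 is False
→ r = y + b = 2
r = 2*1 = 2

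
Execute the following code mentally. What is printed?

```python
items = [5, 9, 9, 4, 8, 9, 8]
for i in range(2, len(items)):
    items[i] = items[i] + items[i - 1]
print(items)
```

i=2: items[2] = 9+9 = 18 → [5, 9, 18, 4, 8, 9, 8]
i=3: items[3] = 4+18 = 22 → [5, 9, 18, 22, 8, 9, 8]
i=4: items[4] = 8+22 = 30 → [5, 9, 18, 22, 30, 9, 8]
i=5: items[5] = 9+30 = 39 → [5, 9, 18, 22, 30, 39, 8]
i=6: items[6] = 8+39 = 47 → [5, 9, 18, 22, 30, 39, 47]

[5, 9, 18, 22, 30, 39, 47]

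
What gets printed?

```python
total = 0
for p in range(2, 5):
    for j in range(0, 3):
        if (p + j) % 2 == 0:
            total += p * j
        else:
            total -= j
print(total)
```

p=2,j=0: even sum, total = 0+0 = 0
p=2,j=1: odd sum, total = 0-1 = -1
p=2,j=2: even sum, total = (-1)+4 = 3
p=3,j=0: odd sum, total = 3-0 = 3
p=3,j=1: even sum, total = 3+3 = 6
p=3,j=2: odd sum, total = 6-2 = 4
p=4,j=0: even sum, total = 4+0 = 4
p=4,j=1: odd sum, total = 4-1 = 3
p=4,j=2: even sum, total = 3+8 = 11

11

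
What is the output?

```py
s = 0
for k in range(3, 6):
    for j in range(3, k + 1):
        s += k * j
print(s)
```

k=3,j=3: s = 0+9 = 9
k=4,j=3: s = 9+12 = 21
k=4,j=4: s = 21+16 = 37
k=5,j=3: s = 37+15 = 52
k=5,j=4: s = 52+20 = 72
k=5,j=5: s = 72+25 = 97

97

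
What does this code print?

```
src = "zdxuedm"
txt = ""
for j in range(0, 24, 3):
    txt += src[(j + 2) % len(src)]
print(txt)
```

xddezumx

j=0: add src[2]='x' → 'x'
j=3: add src[5]='d' → 'xd'
j=6: add src[1]='d' → 'xdd'
j=9: add src[4]='e' → 'xdde'
j=12: add src[0]='z' → 'xddez'
j=15: add src[3]='u' → 'xddezu'
j=18: add src[6]='m' → 'xddezum'
j=21: add src[2]='x' → 'xddezumx'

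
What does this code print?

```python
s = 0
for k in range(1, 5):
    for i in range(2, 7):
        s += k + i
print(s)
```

k=1,i=2: s = 0+3 = 3
k=1,i=3: s = 3+4 = 7
k=1,i=4: s = 7+5 = 12
k=1,i=5: s = 12+6 = 18
k=1,i=6: s = 18+7 = 25
k=2,i=2: s = 25+4 = 29
k=2,i=3: s = 29+5 = 34
k=2,i=4: s = 34+6 = 40
k=2,i=5: s = 40+7 = 47
k=2,i=6: s = 47+8 = 55
k=3,i=2: s = 55+5 = 60
k=3,i=3: s = 60+6 = 66
k=3,i=4: s = 66+7 = 73
k=3,i=5: s = 73+8 = 81
k=3,i=6: s = 81+9 = 90
k=4,i=2: s = 90+6 = 96
k=4,i=3: s = 96+7 = 103
k=4,i=4: s = 103+8 = 111
k=4,i=5: s = 111+9 = 120
k=4,i=6: s = 120+10 = 130

130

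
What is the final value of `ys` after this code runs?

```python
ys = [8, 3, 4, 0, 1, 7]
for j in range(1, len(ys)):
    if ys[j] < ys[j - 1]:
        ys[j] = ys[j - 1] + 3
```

[8, 11, 14, 17, 20, 23]

j=1: 3<8, ys[1] = 8+3 = 11 → [8, 11, 4, 0, 1, 7]
j=2: 4<11, ys[2] = 11+3 = 14 → [8, 11, 14, 0, 1, 7]
j=3: 0<14, ys[3] = 14+3 = 17 → [8, 11, 14, 17, 1, 7]
j=4: 1<17, ys[4] = 17+3 = 20 → [8, 11, 14, 17, 20, 7]
j=5: 7<20, ys[5] = 20+3 = 23 → [8, 11, 14, 17, 20, 23]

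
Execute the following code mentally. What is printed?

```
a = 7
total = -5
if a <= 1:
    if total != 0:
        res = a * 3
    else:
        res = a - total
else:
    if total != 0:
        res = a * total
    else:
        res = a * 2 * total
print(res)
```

a=7, total=-5
a <= 1 is False; total != 0 is True
→ res = a * total = -35

-35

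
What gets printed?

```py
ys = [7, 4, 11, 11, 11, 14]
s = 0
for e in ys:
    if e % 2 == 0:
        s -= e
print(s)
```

-18

e=7: not even
e=4: even, s = 0-4 = -4
e=11: not even
e=11: not even
e=11: not even
e=14: even, s = (-4)-14 = -18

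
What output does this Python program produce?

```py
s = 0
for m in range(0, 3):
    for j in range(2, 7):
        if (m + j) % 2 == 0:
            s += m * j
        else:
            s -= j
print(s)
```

m=0,j=2: even sum, s = 0+0 = 0
m=0,j=3: odd sum, s = 0-3 = -3
m=0,j=4: even sum, s = (-3)+0 = -3
m=0,j=5: odd sum, s = (-3)-5 = -8
m=0,j=6: even sum, s = (-8)+0 = -8
m=1,j=2: odd sum, s = (-8)-2 = -10
m=1,j=3: even sum, s = (-10)+3 = -7
m=1,j=4: odd sum, s = (-7)-4 = -11
m=1,j=5: even sum, s = (-11)+5 = -6
m=1,j=6: odd sum, s = (-6)-6 = -12
m=2,j=2: even sum, s = (-12)+4 = -8
m=2,j=3: odd sum, s = (-8)-3 = -11
m=2,j=4: even sum, s = (-11)+8 = -3
m=2,j=5: odd sum, s = (-3)-5 = -8
m=2,j=6: even sum, s = (-8)+12 = 4

4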